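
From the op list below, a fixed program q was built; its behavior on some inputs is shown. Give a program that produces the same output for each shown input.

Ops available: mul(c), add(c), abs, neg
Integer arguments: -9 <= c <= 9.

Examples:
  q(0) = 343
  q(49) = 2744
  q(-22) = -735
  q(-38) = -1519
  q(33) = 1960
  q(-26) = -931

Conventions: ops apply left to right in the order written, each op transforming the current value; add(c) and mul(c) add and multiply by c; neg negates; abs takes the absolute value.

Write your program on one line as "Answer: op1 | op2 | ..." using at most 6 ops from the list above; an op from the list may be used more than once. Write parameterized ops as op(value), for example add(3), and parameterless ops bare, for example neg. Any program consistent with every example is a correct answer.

mul(-1) | add(-7) | neg | mul(-7) | mul(-7)

Check, running the answer program on each example:
  0 -> 0 -> -7 -> 7 -> -49 -> 343
  49 -> -49 -> -56 -> 56 -> -392 -> 2744
  -22 -> 22 -> 15 -> -15 -> 105 -> -735
  -38 -> 38 -> 31 -> -31 -> 217 -> -1519
  33 -> -33 -> -40 -> 40 -> -280 -> 1960
  -26 -> 26 -> 19 -> -19 -> 133 -> -931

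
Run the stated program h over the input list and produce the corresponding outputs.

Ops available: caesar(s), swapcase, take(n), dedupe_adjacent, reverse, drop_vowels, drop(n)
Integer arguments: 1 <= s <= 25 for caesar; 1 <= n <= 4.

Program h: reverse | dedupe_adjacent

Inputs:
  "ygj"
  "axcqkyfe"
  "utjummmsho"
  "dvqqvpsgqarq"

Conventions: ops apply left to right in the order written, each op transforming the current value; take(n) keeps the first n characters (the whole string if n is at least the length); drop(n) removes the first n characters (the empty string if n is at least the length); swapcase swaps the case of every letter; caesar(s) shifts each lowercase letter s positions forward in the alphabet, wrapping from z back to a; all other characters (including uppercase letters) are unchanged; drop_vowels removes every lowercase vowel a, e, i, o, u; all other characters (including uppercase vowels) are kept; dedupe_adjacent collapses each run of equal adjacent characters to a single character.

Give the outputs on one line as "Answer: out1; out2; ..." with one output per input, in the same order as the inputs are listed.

Execution, op by op:
  "ygj" -> "jgy" -> "jgy"
  "axcqkyfe" -> "efykqcxa" -> "efykqcxa"
  "utjummmsho" -> "ohsmmmujtu" -> "ohsmujtu"
  "dvqqvpsgqarq" -> "qraqgspvqqvd" -> "qraqgspvqvd"

"jgy"; "efykqcxa"; "ohsmujtu"; "qraqgspvqvd"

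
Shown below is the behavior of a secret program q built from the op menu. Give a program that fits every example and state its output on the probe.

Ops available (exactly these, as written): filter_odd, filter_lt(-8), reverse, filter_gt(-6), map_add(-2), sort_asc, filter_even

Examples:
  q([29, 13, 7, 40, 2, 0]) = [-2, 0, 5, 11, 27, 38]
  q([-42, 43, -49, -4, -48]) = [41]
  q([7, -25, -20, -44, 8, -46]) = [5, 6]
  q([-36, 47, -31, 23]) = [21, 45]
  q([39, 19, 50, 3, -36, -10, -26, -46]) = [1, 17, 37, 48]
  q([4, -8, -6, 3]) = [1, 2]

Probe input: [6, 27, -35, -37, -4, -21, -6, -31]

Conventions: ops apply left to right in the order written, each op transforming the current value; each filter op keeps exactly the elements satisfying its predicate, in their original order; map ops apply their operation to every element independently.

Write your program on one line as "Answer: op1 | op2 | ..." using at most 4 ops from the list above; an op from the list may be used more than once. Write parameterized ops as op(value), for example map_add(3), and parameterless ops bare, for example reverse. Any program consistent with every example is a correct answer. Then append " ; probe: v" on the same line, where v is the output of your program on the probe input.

map_add(-2) | sort_asc | filter_gt(-6) ; probe: [4, 25]

Check, running the answer program on each example:
  [29, 13, 7, 40, 2, 0] -> [27, 11, 5, 38, 0, -2] -> [-2, 0, 5, 11, 27, 38] -> [-2, 0, 5, 11, 27, 38]
  [-42, 43, -49, -4, -48] -> [-44, 41, -51, -6, -50] -> [-51, -50, -44, -6, 41] -> [41]
  [7, -25, -20, -44, 8, -46] -> [5, -27, -22, -46, 6, -48] -> [-48, -46, -27, -22, 5, 6] -> [5, 6]
  [-36, 47, -31, 23] -> [-38, 45, -33, 21] -> [-38, -33, 21, 45] -> [21, 45]
  [39, 19, 50, 3, -36, -10, -26, -46] -> [37, 17, 48, 1, -38, -12, -28, -48] -> [-48, -38, -28, -12, 1, 17, 37, 48] -> [1, 17, 37, 48]
  [4, -8, -6, 3] -> [2, -10, -8, 1] -> [-10, -8, 1, 2] -> [1, 2]
  probe: [6, 27, -35, -37, -4, -21, -6, -31] -> [4, 25, -37, -39, -6, -23, -8, -33] -> [-39, -37, -33, -23, -8, -6, 4, 25] -> [4, 25]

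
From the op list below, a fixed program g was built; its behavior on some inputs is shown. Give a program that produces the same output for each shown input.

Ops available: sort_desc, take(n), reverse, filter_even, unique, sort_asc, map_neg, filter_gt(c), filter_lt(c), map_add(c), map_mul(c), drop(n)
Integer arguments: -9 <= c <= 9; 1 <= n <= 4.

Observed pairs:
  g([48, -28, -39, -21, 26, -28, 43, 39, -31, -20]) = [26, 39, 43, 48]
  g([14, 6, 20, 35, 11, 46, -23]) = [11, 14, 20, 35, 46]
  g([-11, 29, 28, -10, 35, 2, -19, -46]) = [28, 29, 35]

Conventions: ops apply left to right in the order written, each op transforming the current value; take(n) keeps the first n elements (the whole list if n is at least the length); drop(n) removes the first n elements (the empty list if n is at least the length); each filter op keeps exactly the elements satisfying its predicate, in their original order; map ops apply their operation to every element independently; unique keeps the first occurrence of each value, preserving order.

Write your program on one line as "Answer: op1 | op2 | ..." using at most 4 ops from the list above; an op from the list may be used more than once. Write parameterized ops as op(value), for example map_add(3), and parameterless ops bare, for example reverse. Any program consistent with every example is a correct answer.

sort_asc | filter_gt(3) | filter_gt(7)

Check, running the answer program on each example:
  [48, -28, -39, -21, 26, -28, 43, 39, -31, -20] -> [-39, -31, -28, -28, -21, -20, 26, 39, 43, 48] -> [26, 39, 43, 48] -> [26, 39, 43, 48]
  [14, 6, 20, 35, 11, 46, -23] -> [-23, 6, 11, 14, 20, 35, 46] -> [6, 11, 14, 20, 35, 46] -> [11, 14, 20, 35, 46]
  [-11, 29, 28, -10, 35, 2, -19, -46] -> [-46, -19, -11, -10, 2, 28, 29, 35] -> [28, 29, 35] -> [28, 29, 35]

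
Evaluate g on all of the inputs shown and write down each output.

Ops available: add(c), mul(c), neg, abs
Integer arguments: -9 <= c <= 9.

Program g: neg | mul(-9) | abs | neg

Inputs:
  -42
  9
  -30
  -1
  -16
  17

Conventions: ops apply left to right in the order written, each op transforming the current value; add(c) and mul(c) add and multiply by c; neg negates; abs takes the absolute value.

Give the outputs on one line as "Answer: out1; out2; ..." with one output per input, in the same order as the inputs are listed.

Execution, op by op:
  -42 -> 42 -> -378 -> 378 -> -378
  9 -> -9 -> 81 -> 81 -> -81
  -30 -> 30 -> -270 -> 270 -> -270
  -1 -> 1 -> -9 -> 9 -> -9
  -16 -> 16 -> -144 -> 144 -> -144
  17 -> -17 -> 153 -> 153 -> -153

-378; -81; -270; -9; -144; -153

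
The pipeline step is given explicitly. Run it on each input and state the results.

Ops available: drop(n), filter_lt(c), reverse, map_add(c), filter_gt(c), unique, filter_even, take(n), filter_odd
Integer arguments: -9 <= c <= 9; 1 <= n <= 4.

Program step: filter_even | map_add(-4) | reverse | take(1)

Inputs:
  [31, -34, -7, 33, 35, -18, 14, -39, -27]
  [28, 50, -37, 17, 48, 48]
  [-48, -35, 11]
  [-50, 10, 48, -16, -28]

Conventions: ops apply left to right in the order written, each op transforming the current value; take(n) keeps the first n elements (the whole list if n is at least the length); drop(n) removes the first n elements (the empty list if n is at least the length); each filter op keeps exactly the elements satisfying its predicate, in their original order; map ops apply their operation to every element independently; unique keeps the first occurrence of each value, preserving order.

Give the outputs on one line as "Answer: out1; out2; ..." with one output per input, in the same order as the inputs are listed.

Execution, op by op:
  [31, -34, -7, 33, 35, -18, 14, -39, -27] -> [-34, -18, 14] -> [-38, -22, 10] -> [10, -22, -38] -> [10]
  [28, 50, -37, 17, 48, 48] -> [28, 50, 48, 48] -> [24, 46, 44, 44] -> [44, 44, 46, 24] -> [44]
  [-48, -35, 11] -> [-48] -> [-52] -> [-52] -> [-52]
  [-50, 10, 48, -16, -28] -> [-50, 10, 48, -16, -28] -> [-54, 6, 44, -20, -32] -> [-32, -20, 44, 6, -54] -> [-32]

[10]; [44]; [-52]; [-32]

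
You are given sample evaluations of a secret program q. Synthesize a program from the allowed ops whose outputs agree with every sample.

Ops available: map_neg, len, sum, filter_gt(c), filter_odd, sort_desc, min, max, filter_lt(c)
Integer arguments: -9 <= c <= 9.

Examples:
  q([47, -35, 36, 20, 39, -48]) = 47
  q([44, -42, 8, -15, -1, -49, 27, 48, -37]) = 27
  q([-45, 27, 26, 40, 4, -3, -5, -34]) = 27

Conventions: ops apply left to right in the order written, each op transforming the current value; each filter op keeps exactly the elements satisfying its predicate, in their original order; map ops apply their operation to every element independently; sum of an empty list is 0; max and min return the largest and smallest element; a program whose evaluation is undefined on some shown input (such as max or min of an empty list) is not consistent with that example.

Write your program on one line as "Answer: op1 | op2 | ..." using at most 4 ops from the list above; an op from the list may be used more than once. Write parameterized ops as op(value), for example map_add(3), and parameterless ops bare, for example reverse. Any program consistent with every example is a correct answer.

filter_odd | sort_desc | filter_gt(6) | max

Check, running the answer program on each example:
  [47, -35, 36, 20, 39, -48] -> [47, -35, 39] -> [47, 39, -35] -> [47, 39] -> 47
  [44, -42, 8, -15, -1, -49, 27, 48, -37] -> [-15, -1, -49, 27, -37] -> [27, -1, -15, -37, -49] -> [27] -> 27
  [-45, 27, 26, 40, 4, -3, -5, -34] -> [-45, 27, -3, -5] -> [27, -3, -5, -45] -> [27] -> 27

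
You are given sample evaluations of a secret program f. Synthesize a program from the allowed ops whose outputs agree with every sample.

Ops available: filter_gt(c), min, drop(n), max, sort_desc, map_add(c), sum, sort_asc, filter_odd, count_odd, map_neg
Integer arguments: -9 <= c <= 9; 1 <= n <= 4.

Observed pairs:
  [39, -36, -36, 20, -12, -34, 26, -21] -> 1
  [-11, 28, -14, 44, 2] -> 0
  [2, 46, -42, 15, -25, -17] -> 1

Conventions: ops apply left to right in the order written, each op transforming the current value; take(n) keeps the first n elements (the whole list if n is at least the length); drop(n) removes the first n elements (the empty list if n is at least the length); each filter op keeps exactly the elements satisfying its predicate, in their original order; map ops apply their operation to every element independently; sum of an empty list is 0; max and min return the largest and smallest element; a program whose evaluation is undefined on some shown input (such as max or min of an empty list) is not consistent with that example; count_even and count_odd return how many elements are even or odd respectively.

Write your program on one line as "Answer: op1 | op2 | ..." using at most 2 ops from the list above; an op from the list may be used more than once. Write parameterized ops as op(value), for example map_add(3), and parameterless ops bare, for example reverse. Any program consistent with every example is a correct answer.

filter_gt(-2) | count_odd

Check, running the answer program on each example:
  [39, -36, -36, 20, -12, -34, 26, -21] -> [39, 20, 26] -> 1
  [-11, 28, -14, 44, 2] -> [28, 44, 2] -> 0
  [2, 46, -42, 15, -25, -17] -> [2, 46, 15] -> 1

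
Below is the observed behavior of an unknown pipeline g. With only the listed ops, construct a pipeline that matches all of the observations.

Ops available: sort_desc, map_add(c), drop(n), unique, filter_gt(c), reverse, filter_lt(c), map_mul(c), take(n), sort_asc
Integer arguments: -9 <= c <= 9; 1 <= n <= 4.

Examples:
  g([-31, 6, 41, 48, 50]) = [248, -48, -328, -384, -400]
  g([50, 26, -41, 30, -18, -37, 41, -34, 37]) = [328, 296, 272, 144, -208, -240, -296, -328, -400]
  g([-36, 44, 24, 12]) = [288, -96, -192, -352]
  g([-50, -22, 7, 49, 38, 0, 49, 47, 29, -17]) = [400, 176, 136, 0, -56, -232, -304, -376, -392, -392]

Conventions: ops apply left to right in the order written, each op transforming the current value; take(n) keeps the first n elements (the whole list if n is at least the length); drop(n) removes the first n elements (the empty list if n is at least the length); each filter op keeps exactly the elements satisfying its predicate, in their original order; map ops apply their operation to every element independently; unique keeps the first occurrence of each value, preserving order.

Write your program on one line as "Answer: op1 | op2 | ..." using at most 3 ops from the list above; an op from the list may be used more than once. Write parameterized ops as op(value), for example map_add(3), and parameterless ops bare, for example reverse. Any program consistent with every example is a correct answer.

map_mul(-8) | sort_asc | sort_desc

Check, running the answer program on each example:
  [-31, 6, 41, 48, 50] -> [248, -48, -328, -384, -400] -> [-400, -384, -328, -48, 248] -> [248, -48, -328, -384, -400]
  [50, 26, -41, 30, -18, -37, 41, -34, 37] -> [-400, -208, 328, -240, 144, 296, -328, 272, -296] -> [-400, -328, -296, -240, -208, 144, 272, 296, 328] -> [328, 296, 272, 144, -208, -240, -296, -328, -400]
  [-36, 44, 24, 12] -> [288, -352, -192, -96] -> [-352, -192, -96, 288] -> [288, -96, -192, -352]
  [-50, -22, 7, 49, 38, 0, 49, 47, 29, -17] -> [400, 176, -56, -392, -304, 0, -392, -376, -232, 136] -> [-392, -392, -376, -304, -232, -56, 0, 136, 176, 400] -> [400, 176, 136, 0, -56, -232, -304, -376, -392, -392]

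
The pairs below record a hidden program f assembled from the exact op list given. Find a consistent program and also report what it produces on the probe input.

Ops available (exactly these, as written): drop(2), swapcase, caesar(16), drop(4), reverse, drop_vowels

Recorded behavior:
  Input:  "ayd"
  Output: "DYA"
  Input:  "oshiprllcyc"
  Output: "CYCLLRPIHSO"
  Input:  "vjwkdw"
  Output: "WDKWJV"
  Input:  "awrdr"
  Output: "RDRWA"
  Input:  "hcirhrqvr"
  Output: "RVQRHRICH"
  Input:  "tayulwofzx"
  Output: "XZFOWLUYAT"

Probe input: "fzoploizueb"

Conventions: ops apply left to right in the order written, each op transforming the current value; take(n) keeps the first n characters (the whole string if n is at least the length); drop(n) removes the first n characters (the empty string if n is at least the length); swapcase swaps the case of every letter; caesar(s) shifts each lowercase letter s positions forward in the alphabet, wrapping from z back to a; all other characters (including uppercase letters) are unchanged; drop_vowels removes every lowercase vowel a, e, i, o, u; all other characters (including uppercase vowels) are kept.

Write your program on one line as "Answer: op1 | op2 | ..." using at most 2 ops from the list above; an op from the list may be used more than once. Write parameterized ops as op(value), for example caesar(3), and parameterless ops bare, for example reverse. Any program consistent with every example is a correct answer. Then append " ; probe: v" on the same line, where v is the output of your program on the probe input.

swapcase | reverse ; probe: "BEUZIOLPOZF"

Check, running the answer program on each example:
  "ayd" -> "AYD" -> "DYA"
  "oshiprllcyc" -> "OSHIPRLLCYC" -> "CYCLLRPIHSO"
  "vjwkdw" -> "VJWKDW" -> "WDKWJV"
  "awrdr" -> "AWRDR" -> "RDRWA"
  "hcirhrqvr" -> "HCIRHRQVR" -> "RVQRHRICH"
  "tayulwofzx" -> "TAYULWOFZX" -> "XZFOWLUYAT"
  probe: "fzoploizueb" -> "FZOPLOIZUEB" -> "BEUZIOLPOZF"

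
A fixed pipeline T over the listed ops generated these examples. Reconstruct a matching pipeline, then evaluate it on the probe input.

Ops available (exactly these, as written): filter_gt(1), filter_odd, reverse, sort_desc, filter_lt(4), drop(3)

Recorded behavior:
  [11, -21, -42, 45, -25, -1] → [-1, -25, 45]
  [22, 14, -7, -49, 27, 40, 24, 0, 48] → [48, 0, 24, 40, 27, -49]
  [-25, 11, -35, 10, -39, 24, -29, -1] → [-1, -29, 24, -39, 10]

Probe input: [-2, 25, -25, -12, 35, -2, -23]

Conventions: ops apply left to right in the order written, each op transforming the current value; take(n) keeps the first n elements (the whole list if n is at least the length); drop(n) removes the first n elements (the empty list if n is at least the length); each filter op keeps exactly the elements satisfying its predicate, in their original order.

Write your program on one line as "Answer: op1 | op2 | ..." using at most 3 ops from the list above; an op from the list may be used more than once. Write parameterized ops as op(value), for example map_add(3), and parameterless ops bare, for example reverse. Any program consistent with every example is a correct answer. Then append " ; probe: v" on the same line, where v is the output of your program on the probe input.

drop(3) | reverse ; probe: [-23, -2, 35, -12]

Check, running the answer program on each example:
  [11, -21, -42, 45, -25, -1] -> [45, -25, -1] -> [-1, -25, 45]
  [22, 14, -7, -49, 27, 40, 24, 0, 48] -> [-49, 27, 40, 24, 0, 48] -> [48, 0, 24, 40, 27, -49]
  [-25, 11, -35, 10, -39, 24, -29, -1] -> [10, -39, 24, -29, -1] -> [-1, -29, 24, -39, 10]
  probe: [-2, 25, -25, -12, 35, -2, -23] -> [-12, 35, -2, -23] -> [-23, -2, 35, -12]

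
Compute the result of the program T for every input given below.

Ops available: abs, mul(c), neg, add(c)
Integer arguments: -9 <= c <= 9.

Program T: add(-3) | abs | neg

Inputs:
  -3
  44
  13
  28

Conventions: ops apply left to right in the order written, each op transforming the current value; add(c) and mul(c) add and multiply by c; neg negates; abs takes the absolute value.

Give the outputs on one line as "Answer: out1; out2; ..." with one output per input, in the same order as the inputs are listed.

-6; -41; -10; -25

Execution, op by op:
  -3 -> -6 -> 6 -> -6
  44 -> 41 -> 41 -> -41
  13 -> 10 -> 10 -> -10
  28 -> 25 -> 25 -> -25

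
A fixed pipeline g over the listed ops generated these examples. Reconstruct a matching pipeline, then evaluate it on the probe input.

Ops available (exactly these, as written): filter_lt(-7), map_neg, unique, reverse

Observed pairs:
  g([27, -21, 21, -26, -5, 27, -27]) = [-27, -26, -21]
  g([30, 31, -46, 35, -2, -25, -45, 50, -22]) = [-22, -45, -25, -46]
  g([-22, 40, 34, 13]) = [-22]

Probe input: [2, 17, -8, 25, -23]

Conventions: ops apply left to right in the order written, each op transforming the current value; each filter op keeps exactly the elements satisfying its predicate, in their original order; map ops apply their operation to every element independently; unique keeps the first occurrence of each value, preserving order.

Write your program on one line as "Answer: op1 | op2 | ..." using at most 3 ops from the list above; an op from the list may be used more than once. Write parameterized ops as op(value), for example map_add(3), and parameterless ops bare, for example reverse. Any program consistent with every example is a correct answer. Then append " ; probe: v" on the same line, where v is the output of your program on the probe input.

filter_lt(-7) | reverse ; probe: [-23, -8]

Check, running the answer program on each example:
  [27, -21, 21, -26, -5, 27, -27] -> [-21, -26, -27] -> [-27, -26, -21]
  [30, 31, -46, 35, -2, -25, -45, 50, -22] -> [-46, -25, -45, -22] -> [-22, -45, -25, -46]
  [-22, 40, 34, 13] -> [-22] -> [-22]
  probe: [2, 17, -8, 25, -23] -> [-8, -23] -> [-23, -8]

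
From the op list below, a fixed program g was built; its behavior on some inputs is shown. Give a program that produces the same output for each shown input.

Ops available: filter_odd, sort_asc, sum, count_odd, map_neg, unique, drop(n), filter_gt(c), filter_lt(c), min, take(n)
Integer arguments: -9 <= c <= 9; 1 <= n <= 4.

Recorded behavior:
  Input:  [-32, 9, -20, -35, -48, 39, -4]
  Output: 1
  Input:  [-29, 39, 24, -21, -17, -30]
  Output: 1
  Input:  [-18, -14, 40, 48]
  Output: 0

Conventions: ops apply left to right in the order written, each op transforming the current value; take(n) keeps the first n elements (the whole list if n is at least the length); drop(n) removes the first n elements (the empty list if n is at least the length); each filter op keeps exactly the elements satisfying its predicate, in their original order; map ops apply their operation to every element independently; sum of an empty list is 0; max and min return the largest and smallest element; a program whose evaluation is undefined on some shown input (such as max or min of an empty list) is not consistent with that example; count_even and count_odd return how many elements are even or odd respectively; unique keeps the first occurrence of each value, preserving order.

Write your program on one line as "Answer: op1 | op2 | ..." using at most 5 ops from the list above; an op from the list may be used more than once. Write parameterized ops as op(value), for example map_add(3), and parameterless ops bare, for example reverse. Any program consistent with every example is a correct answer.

filter_odd | drop(1) | filter_gt(-5) | count_odd

Check, running the answer program on each example:
  [-32, 9, -20, -35, -48, 39, -4] -> [9, -35, 39] -> [-35, 39] -> [39] -> 1
  [-29, 39, 24, -21, -17, -30] -> [-29, 39, -21, -17] -> [39, -21, -17] -> [39] -> 1
  [-18, -14, 40, 48] -> [] -> [] -> [] -> 0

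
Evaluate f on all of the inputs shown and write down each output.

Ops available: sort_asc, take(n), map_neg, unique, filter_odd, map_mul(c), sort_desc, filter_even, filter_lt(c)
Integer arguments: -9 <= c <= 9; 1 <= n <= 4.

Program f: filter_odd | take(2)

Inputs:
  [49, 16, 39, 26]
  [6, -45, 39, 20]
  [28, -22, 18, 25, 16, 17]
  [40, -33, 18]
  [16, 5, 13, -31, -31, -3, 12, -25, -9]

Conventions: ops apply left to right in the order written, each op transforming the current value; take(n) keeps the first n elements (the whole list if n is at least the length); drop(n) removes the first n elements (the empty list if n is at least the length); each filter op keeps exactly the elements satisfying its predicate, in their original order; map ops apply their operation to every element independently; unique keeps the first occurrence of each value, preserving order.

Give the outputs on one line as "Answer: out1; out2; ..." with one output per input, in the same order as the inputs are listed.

[49, 39]; [-45, 39]; [25, 17]; [-33]; [5, 13]

Execution, op by op:
  [49, 16, 39, 26] -> [49, 39] -> [49, 39]
  [6, -45, 39, 20] -> [-45, 39] -> [-45, 39]
  [28, -22, 18, 25, 16, 17] -> [25, 17] -> [25, 17]
  [40, -33, 18] -> [-33] -> [-33]
  [16, 5, 13, -31, -31, -3, 12, -25, -9] -> [5, 13, -31, -31, -3, -25, -9] -> [5, 13]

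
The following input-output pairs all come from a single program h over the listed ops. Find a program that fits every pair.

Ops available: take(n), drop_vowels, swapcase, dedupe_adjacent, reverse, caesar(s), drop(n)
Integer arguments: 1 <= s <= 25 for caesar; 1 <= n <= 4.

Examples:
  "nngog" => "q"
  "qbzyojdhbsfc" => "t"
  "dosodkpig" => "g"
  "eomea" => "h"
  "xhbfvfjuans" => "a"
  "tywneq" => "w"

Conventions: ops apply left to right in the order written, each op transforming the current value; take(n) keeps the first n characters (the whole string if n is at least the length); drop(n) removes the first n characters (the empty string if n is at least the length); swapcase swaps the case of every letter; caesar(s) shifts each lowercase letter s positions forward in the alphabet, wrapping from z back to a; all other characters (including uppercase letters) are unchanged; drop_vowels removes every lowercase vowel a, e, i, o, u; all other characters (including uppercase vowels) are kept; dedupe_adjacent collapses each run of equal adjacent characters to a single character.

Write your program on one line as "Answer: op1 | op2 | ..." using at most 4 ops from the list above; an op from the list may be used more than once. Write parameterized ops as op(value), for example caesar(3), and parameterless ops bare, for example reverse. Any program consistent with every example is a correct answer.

take(3) | caesar(3) | take(1)

Check, running the answer program on each example:
  "nngog" -> "nng" -> "qqj" -> "q"
  "qbzyojdhbsfc" -> "qbz" -> "tec" -> "t"
  "dosodkpig" -> "dos" -> "grv" -> "g"
  "eomea" -> "eom" -> "hrp" -> "h"
  "xhbfvfjuans" -> "xhb" -> "ake" -> "a"
  "tywneq" -> "tyw" -> "wbz" -> "w"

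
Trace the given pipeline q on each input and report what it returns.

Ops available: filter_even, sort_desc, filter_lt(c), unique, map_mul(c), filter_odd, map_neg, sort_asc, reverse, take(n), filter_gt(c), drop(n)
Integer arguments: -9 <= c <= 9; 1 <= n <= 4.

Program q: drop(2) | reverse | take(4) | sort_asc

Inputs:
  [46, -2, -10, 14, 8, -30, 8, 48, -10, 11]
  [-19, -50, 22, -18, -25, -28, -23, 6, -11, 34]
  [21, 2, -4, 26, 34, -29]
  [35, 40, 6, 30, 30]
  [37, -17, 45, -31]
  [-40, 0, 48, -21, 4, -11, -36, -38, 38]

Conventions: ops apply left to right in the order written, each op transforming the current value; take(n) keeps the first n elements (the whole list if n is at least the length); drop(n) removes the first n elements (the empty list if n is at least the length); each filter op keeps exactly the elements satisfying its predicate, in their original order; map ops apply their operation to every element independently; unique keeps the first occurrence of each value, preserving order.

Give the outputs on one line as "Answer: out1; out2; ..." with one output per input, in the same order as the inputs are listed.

Execution, op by op:
  [46, -2, -10, 14, 8, -30, 8, 48, -10, 11] -> [-10, 14, 8, -30, 8, 48, -10, 11] -> [11, -10, 48, 8, -30, 8, 14, -10] -> [11, -10, 48, 8] -> [-10, 8, 11, 48]
  [-19, -50, 22, -18, -25, -28, -23, 6, -11, 34] -> [22, -18, -25, -28, -23, 6, -11, 34] -> [34, -11, 6, -23, -28, -25, -18, 22] -> [34, -11, 6, -23] -> [-23, -11, 6, 34]
  [21, 2, -4, 26, 34, -29] -> [-4, 26, 34, -29] -> [-29, 34, 26, -4] -> [-29, 34, 26, -4] -> [-29, -4, 26, 34]
  [35, 40, 6, 30, 30] -> [6, 30, 30] -> [30, 30, 6] -> [30, 30, 6] -> [6, 30, 30]
  [37, -17, 45, -31] -> [45, -31] -> [-31, 45] -> [-31, 45] -> [-31, 45]
  [-40, 0, 48, -21, 4, -11, -36, -38, 38] -> [48, -21, 4, -11, -36, -38, 38] -> [38, -38, -36, -11, 4, -21, 48] -> [38, -38, -36, -11] -> [-38, -36, -11, 38]

[-10, 8, 11, 48]; [-23, -11, 6, 34]; [-29, -4, 26, 34]; [6, 30, 30]; [-31, 45]; [-38, -36, -11, 38]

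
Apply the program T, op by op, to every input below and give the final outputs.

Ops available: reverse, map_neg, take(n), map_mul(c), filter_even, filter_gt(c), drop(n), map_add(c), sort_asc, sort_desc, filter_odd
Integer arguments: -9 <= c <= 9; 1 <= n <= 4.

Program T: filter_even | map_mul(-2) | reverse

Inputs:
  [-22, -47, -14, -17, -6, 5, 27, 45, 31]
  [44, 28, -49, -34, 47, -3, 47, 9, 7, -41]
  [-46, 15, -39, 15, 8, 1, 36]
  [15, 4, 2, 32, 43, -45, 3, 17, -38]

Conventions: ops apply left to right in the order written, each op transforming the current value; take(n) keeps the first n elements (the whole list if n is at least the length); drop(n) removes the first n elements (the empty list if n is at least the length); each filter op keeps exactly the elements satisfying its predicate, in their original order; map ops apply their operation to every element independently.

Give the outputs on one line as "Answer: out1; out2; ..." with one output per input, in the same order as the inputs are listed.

Execution, op by op:
  [-22, -47, -14, -17, -6, 5, 27, 45, 31] -> [-22, -14, -6] -> [44, 28, 12] -> [12, 28, 44]
  [44, 28, -49, -34, 47, -3, 47, 9, 7, -41] -> [44, 28, -34] -> [-88, -56, 68] -> [68, -56, -88]
  [-46, 15, -39, 15, 8, 1, 36] -> [-46, 8, 36] -> [92, -16, -72] -> [-72, -16, 92]
  [15, 4, 2, 32, 43, -45, 3, 17, -38] -> [4, 2, 32, -38] -> [-8, -4, -64, 76] -> [76, -64, -4, -8]

[12, 28, 44]; [68, -56, -88]; [-72, -16, 92]; [76, -64, -4, -8]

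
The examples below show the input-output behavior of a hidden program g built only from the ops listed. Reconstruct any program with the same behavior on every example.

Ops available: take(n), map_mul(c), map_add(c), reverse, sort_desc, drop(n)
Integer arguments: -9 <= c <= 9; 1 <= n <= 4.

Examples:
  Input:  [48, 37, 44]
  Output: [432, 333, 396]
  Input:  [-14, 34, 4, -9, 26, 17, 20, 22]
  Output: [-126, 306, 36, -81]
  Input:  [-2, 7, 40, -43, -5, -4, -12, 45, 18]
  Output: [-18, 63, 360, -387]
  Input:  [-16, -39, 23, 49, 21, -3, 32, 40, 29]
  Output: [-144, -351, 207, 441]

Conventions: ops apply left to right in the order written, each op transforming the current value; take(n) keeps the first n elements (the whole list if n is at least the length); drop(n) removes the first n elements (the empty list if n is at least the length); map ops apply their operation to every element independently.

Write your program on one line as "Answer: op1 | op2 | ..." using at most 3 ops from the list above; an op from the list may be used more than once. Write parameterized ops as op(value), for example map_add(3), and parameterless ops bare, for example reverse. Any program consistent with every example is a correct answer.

take(4) | map_mul(9)

Check, running the answer program on each example:
  [48, 37, 44] -> [48, 37, 44] -> [432, 333, 396]
  [-14, 34, 4, -9, 26, 17, 20, 22] -> [-14, 34, 4, -9] -> [-126, 306, 36, -81]
  [-2, 7, 40, -43, -5, -4, -12, 45, 18] -> [-2, 7, 40, -43] -> [-18, 63, 360, -387]
  [-16, -39, 23, 49, 21, -3, 32, 40, 29] -> [-16, -39, 23, 49] -> [-144, -351, 207, 441]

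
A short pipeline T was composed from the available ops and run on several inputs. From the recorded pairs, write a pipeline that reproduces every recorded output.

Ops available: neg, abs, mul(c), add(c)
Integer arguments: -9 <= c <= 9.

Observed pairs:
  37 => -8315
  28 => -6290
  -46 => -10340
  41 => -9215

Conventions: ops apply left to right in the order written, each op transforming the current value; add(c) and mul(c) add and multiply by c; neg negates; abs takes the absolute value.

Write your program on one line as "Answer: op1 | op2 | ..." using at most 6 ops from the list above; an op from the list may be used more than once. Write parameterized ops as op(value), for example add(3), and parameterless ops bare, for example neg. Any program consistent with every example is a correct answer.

neg | mul(-9) | mul(5) | abs | add(-2) | mul(-5)

Check, running the answer program on each example:
  37 -> -37 -> 333 -> 1665 -> 1665 -> 1663 -> -8315
  28 -> -28 -> 252 -> 1260 -> 1260 -> 1258 -> -6290
  -46 -> 46 -> -414 -> -2070 -> 2070 -> 2068 -> -10340
  41 -> -41 -> 369 -> 1845 -> 1845 -> 1843 -> -9215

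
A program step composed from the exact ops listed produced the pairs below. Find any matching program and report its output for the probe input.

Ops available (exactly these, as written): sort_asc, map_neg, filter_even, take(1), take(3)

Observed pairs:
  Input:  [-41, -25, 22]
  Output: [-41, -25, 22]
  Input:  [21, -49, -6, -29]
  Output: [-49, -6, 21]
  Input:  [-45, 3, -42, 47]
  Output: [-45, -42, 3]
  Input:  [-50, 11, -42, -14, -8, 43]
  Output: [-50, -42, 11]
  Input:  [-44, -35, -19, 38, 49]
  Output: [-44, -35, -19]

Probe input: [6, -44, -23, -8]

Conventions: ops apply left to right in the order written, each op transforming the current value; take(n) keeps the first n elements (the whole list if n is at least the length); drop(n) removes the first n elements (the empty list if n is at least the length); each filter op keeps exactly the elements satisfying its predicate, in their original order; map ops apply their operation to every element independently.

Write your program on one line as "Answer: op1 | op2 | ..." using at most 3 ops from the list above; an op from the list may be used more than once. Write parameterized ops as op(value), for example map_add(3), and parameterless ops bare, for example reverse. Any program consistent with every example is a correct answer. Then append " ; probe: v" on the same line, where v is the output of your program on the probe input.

take(3) | sort_asc ; probe: [-44, -23, 6]

Check, running the answer program on each example:
  [-41, -25, 22] -> [-41, -25, 22] -> [-41, -25, 22]
  [21, -49, -6, -29] -> [21, -49, -6] -> [-49, -6, 21]
  [-45, 3, -42, 47] -> [-45, 3, -42] -> [-45, -42, 3]
  [-50, 11, -42, -14, -8, 43] -> [-50, 11, -42] -> [-50, -42, 11]
  [-44, -35, -19, 38, 49] -> [-44, -35, -19] -> [-44, -35, -19]
  probe: [6, -44, -23, -8] -> [6, -44, -23] -> [-44, -23, 6]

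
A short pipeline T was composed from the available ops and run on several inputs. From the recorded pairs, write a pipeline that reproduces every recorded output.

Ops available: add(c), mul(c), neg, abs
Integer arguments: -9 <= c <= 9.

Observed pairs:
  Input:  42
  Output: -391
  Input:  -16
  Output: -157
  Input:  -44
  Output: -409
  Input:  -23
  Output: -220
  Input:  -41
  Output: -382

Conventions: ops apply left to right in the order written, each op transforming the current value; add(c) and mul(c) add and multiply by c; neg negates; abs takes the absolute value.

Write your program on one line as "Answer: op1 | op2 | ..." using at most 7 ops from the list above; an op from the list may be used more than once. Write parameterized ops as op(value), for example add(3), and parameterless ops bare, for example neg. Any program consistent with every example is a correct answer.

abs | add(3) | neg | add(1) | mul(9) | add(5)

Check, running the answer program on each example:
  42 -> 42 -> 45 -> -45 -> -44 -> -396 -> -391
  -16 -> 16 -> 19 -> -19 -> -18 -> -162 -> -157
  -44 -> 44 -> 47 -> -47 -> -46 -> -414 -> -409
  -23 -> 23 -> 26 -> -26 -> -25 -> -225 -> -220
  -41 -> 41 -> 44 -> -44 -> -43 -> -387 -> -382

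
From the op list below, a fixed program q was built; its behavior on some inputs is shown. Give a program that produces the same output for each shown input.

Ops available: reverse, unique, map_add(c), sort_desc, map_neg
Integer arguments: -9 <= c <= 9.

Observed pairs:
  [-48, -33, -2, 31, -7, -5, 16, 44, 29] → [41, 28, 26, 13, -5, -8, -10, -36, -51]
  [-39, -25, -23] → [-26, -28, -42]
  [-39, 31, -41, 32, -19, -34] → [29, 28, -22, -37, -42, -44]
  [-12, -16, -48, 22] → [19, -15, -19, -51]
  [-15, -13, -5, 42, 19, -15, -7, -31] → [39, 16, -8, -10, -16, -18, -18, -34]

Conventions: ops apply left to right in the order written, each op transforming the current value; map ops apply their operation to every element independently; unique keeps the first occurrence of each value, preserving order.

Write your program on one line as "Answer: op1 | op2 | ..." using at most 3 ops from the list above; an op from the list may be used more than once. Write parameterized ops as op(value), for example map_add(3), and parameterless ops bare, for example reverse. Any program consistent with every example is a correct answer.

sort_desc | map_add(-3)

Check, running the answer program on each example:
  [-48, -33, -2, 31, -7, -5, 16, 44, 29] -> [44, 31, 29, 16, -2, -5, -7, -33, -48] -> [41, 28, 26, 13, -5, -8, -10, -36, -51]
  [-39, -25, -23] -> [-23, -25, -39] -> [-26, -28, -42]
  [-39, 31, -41, 32, -19, -34] -> [32, 31, -19, -34, -39, -41] -> [29, 28, -22, -37, -42, -44]
  [-12, -16, -48, 22] -> [22, -12, -16, -48] -> [19, -15, -19, -51]
  [-15, -13, -5, 42, 19, -15, -7, -31] -> [42, 19, -5, -7, -13, -15, -15, -31] -> [39, 16, -8, -10, -16, -18, -18, -34]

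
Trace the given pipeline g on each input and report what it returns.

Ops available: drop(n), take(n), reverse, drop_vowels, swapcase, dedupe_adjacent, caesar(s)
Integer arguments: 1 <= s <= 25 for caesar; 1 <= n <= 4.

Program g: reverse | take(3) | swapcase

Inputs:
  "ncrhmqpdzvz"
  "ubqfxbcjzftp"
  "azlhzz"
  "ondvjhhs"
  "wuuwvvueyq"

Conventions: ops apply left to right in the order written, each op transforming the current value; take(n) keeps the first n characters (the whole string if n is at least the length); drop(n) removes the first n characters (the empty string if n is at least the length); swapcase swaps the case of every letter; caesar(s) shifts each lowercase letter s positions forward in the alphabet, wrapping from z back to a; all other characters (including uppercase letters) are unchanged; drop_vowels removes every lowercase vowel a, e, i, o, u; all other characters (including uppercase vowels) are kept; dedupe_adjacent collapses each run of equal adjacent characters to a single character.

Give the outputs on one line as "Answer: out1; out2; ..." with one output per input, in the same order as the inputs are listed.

Execution, op by op:
  "ncrhmqpdzvz" -> "zvzdpqmhrcn" -> "zvz" -> "ZVZ"
  "ubqfxbcjzftp" -> "ptfzjcbxfqbu" -> "ptf" -> "PTF"
  "azlhzz" -> "zzhlza" -> "zzh" -> "ZZH"
  "ondvjhhs" -> "shhjvdno" -> "shh" -> "SHH"
  "wuuwvvueyq" -> "qyeuvvwuuw" -> "qye" -> "QYE"

"ZVZ"; "PTF"; "ZZH"; "SHH"; "QYE"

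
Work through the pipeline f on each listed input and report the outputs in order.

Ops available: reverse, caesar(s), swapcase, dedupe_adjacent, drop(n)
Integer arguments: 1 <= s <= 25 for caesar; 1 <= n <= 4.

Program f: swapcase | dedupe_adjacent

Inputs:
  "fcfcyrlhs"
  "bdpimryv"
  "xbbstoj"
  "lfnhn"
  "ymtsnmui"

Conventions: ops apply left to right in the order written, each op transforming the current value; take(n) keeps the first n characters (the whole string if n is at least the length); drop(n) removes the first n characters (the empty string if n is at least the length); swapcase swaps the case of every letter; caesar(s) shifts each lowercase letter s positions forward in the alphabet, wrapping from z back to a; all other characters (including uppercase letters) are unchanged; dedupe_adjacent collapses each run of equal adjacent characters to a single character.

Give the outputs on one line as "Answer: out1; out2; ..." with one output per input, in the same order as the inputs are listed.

Execution, op by op:
  "fcfcyrlhs" -> "FCFCYRLHS" -> "FCFCYRLHS"
  "bdpimryv" -> "BDPIMRYV" -> "BDPIMRYV"
  "xbbstoj" -> "XBBSTOJ" -> "XBSTOJ"
  "lfnhn" -> "LFNHN" -> "LFNHN"
  "ymtsnmui" -> "YMTSNMUI" -> "YMTSNMUI"

"FCFCYRLHS"; "BDPIMRYV"; "XBSTOJ"; "LFNHN"; "YMTSNMUI"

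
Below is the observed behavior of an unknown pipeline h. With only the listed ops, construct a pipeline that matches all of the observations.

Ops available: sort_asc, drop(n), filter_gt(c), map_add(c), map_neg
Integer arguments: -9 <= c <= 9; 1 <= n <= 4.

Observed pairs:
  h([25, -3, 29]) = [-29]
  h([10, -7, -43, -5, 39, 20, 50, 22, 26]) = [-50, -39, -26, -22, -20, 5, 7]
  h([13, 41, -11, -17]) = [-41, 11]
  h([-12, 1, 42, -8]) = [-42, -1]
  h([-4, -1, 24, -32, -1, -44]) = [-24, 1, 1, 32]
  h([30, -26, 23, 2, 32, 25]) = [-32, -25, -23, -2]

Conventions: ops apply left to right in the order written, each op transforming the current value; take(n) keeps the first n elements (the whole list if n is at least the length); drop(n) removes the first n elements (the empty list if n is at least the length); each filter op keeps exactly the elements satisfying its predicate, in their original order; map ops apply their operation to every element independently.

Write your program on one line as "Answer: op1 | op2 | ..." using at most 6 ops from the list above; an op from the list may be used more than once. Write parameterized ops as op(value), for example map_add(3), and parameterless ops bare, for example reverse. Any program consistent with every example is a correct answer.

drop(1) | sort_asc | drop(1) | map_neg | sort_asc

Check, running the answer program on each example:
  [25, -3, 29] -> [-3, 29] -> [-3, 29] -> [29] -> [-29] -> [-29]
  [10, -7, -43, -5, 39, 20, 50, 22, 26] -> [-7, -43, -5, 39, 20, 50, 22, 26] -> [-43, -7, -5, 20, 22, 26, 39, 50] -> [-7, -5, 20, 22, 26, 39, 50] -> [7, 5, -20, -22, -26, -39, -50] -> [-50, -39, -26, -22, -20, 5, 7]
  [13, 41, -11, -17] -> [41, -11, -17] -> [-17, -11, 41] -> [-11, 41] -> [11, -41] -> [-41, 11]
  [-12, 1, 42, -8] -> [1, 42, -8] -> [-8, 1, 42] -> [1, 42] -> [-1, -42] -> [-42, -1]
  [-4, -1, 24, -32, -1, -44] -> [-1, 24, -32, -1, -44] -> [-44, -32, -1, -1, 24] -> [-32, -1, -1, 24] -> [32, 1, 1, -24] -> [-24, 1, 1, 32]
  [30, -26, 23, 2, 32, 25] -> [-26, 23, 2, 32, 25] -> [-26, 2, 23, 25, 32] -> [2, 23, 25, 32] -> [-2, -23, -25, -32] -> [-32, -25, -23, -2]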